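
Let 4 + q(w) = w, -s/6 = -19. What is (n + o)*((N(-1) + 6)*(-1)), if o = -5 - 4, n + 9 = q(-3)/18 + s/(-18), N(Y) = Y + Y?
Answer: 890/9 ≈ 98.889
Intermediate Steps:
s = 114 (s = -6*(-19) = 114)
N(Y) = 2*Y
q(w) = -4 + w
n = -283/18 (n = -9 + ((-4 - 3)/18 + 114/(-18)) = -9 + (-7*1/18 + 114*(-1/18)) = -9 + (-7/18 - 19/3) = -9 - 121/18 = -283/18 ≈ -15.722)
o = -9
(n + o)*((N(-1) + 6)*(-1)) = (-283/18 - 9)*((2*(-1) + 6)*(-1)) = -445*(-2 + 6)*(-1)/18 = -890*(-1)/9 = -445/18*(-4) = 890/9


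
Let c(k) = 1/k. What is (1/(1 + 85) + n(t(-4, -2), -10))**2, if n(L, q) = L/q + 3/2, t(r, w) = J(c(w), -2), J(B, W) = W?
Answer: 135424/46225 ≈ 2.9297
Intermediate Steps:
c(k) = 1/k
t(r, w) = -2
n(L, q) = 3/2 + L/q (n(L, q) = L/q + 3*(1/2) = L/q + 3/2 = 3/2 + L/q)
(1/(1 + 85) + n(t(-4, -2), -10))**2 = (1/(1 + 85) + (3/2 - 2/(-10)))**2 = (1/86 + (3/2 - 2*(-1/10)))**2 = (1/86 + (3/2 + 1/5))**2 = (1/86 + 17/10)**2 = (368/215)**2 = 135424/46225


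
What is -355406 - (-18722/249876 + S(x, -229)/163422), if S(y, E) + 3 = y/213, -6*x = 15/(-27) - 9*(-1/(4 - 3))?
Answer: -105384785556706946/296519495391 ≈ -3.5541e+5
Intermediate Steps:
x = -38/27 (x = -(15/(-27) - 9*(-1/(4 - 3)))/6 = -(15*(-1/27) - 9/((-1*1)))/6 = -(-5/9 - 9/(-1))/6 = -(-5/9 - 9*(-1))/6 = -(-5/9 + 9)/6 = -⅙*76/9 = -38/27 ≈ -1.4074)
S(y, E) = -3 + y/213
-355406 - (-18722/249876 + S(x, -229)/163422) = -355406 - (-18722/249876 + (-3 + (1/213)*(-38/27))/163422) = -355406 - (-18722*1/249876 + (-3 - 38/5751)*(1/163422)) = -355406 - (-851/11358 - 17291/5751*1/163422) = -355406 - (-851/11358 - 17291/939839922) = -355406 - 1*(-22222226800/296519495391) = -355406 + 22222226800/296519495391 = -105384785556706946/296519495391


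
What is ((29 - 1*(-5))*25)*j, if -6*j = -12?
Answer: 1700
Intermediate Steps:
j = 2 (j = -⅙*(-12) = 2)
((29 - 1*(-5))*25)*j = ((29 - 1*(-5))*25)*2 = ((29 + 5)*25)*2 = (34*25)*2 = 850*2 = 1700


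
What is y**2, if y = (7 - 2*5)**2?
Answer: 81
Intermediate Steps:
y = 9 (y = (7 - 10)**2 = (-3)**2 = 9)
y**2 = 9**2 = 81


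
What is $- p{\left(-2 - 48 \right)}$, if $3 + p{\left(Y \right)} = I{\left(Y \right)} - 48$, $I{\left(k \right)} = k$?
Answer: $101$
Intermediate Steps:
$p{\left(Y \right)} = -51 + Y$ ($p{\left(Y \right)} = -3 + \left(Y - 48\right) = -3 + \left(-48 + Y\right) = -51 + Y$)
$- p{\left(-2 - 48 \right)} = - (-51 - 50) = \left(-1\right) \left(-101\right) = 101$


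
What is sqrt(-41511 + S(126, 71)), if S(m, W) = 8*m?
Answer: I*sqrt(40503) ≈ 201.25*I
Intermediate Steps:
sqrt(-41511 + S(126, 71)) = sqrt(-41511 + 8*126) = sqrt(-41511 + 1008) = sqrt(-40503) = I*sqrt(40503)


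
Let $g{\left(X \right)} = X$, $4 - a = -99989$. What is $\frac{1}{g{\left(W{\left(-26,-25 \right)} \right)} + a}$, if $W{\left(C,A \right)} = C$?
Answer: $\frac{1}{99967} \approx 1.0003 \cdot 10^{-5}$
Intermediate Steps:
$a = 99993$ ($a = 4 - -99989 = 4 + 99989 = 99993$)
$\frac{1}{g{\left(W{\left(-26,-25 \right)} \right)} + a} = \frac{1}{-26 + 99993} = \frac{1}{99967}$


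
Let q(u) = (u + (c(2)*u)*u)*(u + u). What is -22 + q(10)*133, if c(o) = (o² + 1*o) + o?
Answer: 2154578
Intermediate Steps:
c(o) = o² + 2*o (c(o) = (o² + o) + o = (o + o²) + o = o² + 2*o)
q(u) = 2*u*(u + 8*u²) (q(u) = (u + ((2*(2 + 2))*u)*u)*(u + u) = (u + ((2*4)*u)*u)*(2*u) = (u + (8*u)*u)*(2*u) = (u + 8*u²)*(2*u) = 2*u*(u + 8*u²))
-22 + q(10)*133 = -22 + (10²*(2 + 16*10))*133 = -22 + (100*(2 + 160))*133 = -22 + (100*162)*133 = -22 + 16200*133 = -22 + 2154600 = 2154578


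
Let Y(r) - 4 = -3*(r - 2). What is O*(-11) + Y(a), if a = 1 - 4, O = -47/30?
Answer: 1087/30 ≈ 36.233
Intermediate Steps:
O = -47/30 (O = -47*1/30 = -47/30 ≈ -1.5667)
a = -3
Y(r) = 10 - 3*r (Y(r) = 4 - 3*(r - 2) = 4 - 3*(-2 + r) = 4 + (6 - 3*r) = 10 - 3*r)
O*(-11) + Y(a) = -47/30*(-11) + (10 - 3*(-3)) = 517/30 + (10 + 9) = 517/30 + 19 = 1087/30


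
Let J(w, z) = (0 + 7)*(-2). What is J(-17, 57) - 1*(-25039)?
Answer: 25025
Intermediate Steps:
J(w, z) = -14 (J(w, z) = 7*(-2) = -14)
J(-17, 57) - 1*(-25039) = -14 - 1*(-25039) = -14 + 25039 = 25025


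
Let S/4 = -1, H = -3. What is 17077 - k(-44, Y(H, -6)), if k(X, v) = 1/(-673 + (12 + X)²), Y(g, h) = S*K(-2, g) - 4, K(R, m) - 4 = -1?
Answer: 5994026/351 ≈ 17077.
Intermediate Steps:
S = -4 (S = 4*(-1) = -4)
K(R, m) = 3 (K(R, m) = 4 - 1 = 3)
Y(g, h) = -16 (Y(g, h) = -4*3 - 4 = -12 - 4 = -16)
17077 - k(-44, Y(H, -6)) = 17077 - 1/(-673 + (12 - 44)²) = 17077 - 1/(-673 + (-32)²) = 17077 - 1/(-673 + 1024) = 17077 - 1/351 = 5994026/351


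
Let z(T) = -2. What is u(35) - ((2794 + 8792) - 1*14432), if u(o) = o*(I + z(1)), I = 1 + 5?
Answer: 2986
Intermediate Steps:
I = 6
u(o) = 4*o (u(o) = o*(6 - 2) = o*4 = 4*o)
u(35) - ((2794 + 8792) - 1*14432) = 4*35 - ((2794 + 8792) - 1*14432) = 140 - (11586 - 14432) = 140 - 1*(-2846) = 140 + 2846 = 2986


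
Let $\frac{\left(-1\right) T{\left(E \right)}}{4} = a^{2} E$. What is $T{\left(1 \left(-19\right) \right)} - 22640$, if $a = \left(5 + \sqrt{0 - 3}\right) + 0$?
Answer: $-20968 + 760 i \sqrt{3} \approx -20968.0 + 1316.4 i$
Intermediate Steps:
$a = 5 + i \sqrt{3}$ ($a = \left(5 + \sqrt{-3}\right) + 0 = \left(5 + i \sqrt{3}\right) + 0 = 5 + i \sqrt{3} \approx 5.0 + 1.732 i$)
$T{\left(E \right)} = - 4 E \left(5 + i \sqrt{3}\right)^{2}$ ($T{\left(E \right)} = - 4 \left(5 + i \sqrt{3}\right)^{2} E = - 4 E \left(5 + i \sqrt{3}\right)^{2}$)
$T{\left(1 \left(-19\right) \right)} - 22640 = - 4 \cdot 1 \left(-19\right) \left(5 + i \sqrt{3}\right)^{2} - 22640 = \left(-4\right) \left(-19\right) \left(5 + i \sqrt{3}\right)^{2} - 22640 = 76 \left(5 + i \sqrt{3}\right)^{2} - 22640 = -22640 + 76 \left(5 + i \sqrt{3}\right)^{2}$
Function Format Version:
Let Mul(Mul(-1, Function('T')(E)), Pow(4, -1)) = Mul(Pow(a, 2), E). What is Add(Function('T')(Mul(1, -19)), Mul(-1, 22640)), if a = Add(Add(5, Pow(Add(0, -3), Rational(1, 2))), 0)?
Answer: Add(-20968, Mul(760, I, Pow(3, Rational(1, 2)))) ≈ Add(-20968., Mul(1316.4, I))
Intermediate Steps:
a = Add(5, Mul(I, Pow(3, Rational(1, 2)))) (a = Add(Add(5, Pow(-3, Rational(1, 2))), 0) = Add(Add(5, Mul(I, Pow(3, Rational(1, 2)))), 0) = Add(5, Mul(I, Pow(3, Rational(1, 2)))) ≈ Add(5.0000, Mul(1.7320, I)))
Function('T')(E) = Mul(-4, E, Pow(Add(5, Mul(I, Pow(3, Rational(1, 2)))), 2)) (Function('T')(E) = Mul(-4, Mul(Pow(Add(5, Mul(I, Pow(3, Rational(1, 2)))), 2), E)) = Mul(-4, Mul(E, Pow(Add(5, Mul(I, Pow(3, Rational(1, 2)))), 2))) = Mul(-4, E, Pow(Add(5, Mul(I, Pow(3, Rational(1, 2)))), 2)))
Add(Function('T')(Mul(1, -19)), Mul(-1, 22640)) = Add(Mul(-4, Mul(1, -19), Pow(Add(5, Mul(I, Pow(3, Rational(1, 2)))), 2)), Mul(-1, 22640)) = Add(Mul(-4, -19, Pow(Add(5, Mul(I, Pow(3, Rational(1, 2)))), 2)), -22640) = Add(Mul(76, Pow(Add(5, Mul(I, Pow(3, Rational(1, 2)))), 2)), -22640) = Add(-22640, Mul(76, Pow(Add(5, Mul(I, Pow(3, Rational(1, 2)))), 2)))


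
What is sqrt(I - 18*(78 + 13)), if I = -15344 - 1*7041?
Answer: I*sqrt(24023) ≈ 154.99*I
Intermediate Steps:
I = -22385 (I = -15344 - 7041 = -22385)
sqrt(I - 18*(78 + 13)) = sqrt(-22385 - 18*(78 + 13)) = sqrt(-22385 - 18*91) = sqrt(-22385 - 1638) = sqrt(-24023) = I*sqrt(24023)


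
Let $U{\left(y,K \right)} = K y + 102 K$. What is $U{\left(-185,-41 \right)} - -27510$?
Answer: $30913$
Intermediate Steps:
$U{\left(y,K \right)} = 102 K + K y$
$U{\left(-185,-41 \right)} - -27510 = - 41 \left(102 - 185\right) - -27510 = \left(-41\right) \left(-83\right) + 27510 = 3403 + 27510 = 30913$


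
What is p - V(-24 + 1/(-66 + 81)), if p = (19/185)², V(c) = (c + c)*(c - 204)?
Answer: -3360675449/308025 ≈ -10910.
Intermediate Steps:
V(c) = 2*c*(-204 + c) (V(c) = (2*c)*(-204 + c) = 2*c*(-204 + c))
p = 361/34225 (p = (19*(1/185))² = (19/185)² = 361/34225 ≈ 0.010548)
p - V(-24 + 1/(-66 + 81)) = 361/34225 - 2*(-24 + 1/(-66 + 81))*(-204 + (-24 + 1/(-66 + 81))) = 361/34225 - 2*(-24 + 1/15)*(-204 + (-24 + 1/15)) = 361/34225 - 2*(-359)*(-204 - 359/15)/15 = 361/34225 - 2*(-359)*(-3419)/(15*15) = 361/34225 - 1*2454842/225 = 361/34225 - 2454842/225 = -3360675449/308025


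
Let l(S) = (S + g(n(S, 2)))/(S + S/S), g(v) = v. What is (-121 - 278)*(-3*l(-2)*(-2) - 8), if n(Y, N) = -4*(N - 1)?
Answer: -11172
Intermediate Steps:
n(Y, N) = 4 - 4*N (n(Y, N) = -4*(-1 + N) = 4 - 4*N)
l(S) = (-4 + S)/(1 + S) (l(S) = (S + (4 - 4*2))/(S + S/S) = (S + (4 - 8))/(S + 1) = (S - 4)/(1 + S) = (-4 + S)/(1 + S))
(-121 - 278)*(-3*l(-2)*(-2) - 8) = (-121 - 278)*(-3*(-4 - 2)/(1 - 2)*(-2) - 8) = -399*(-3*-6/(-1)*(-2) - 8) = -399*(-3*(-1*(-6))*(-2) - 8) = -399*(-18*(-2) - 8) = -399*(-3*(-12) - 8) = -399*(36 - 8) = -399*28 = -11172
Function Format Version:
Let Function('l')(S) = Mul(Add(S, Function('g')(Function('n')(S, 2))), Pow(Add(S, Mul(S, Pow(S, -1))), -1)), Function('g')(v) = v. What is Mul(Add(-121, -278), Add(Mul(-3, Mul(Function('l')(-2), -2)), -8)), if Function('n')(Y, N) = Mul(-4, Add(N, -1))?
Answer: -11172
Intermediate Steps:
Function('n')(Y, N) = Add(4, Mul(-4, N)) (Function('n')(Y, N) = Mul(-4, Add(-1, N)) = Add(4, Mul(-4, N)))
Function('l')(S) = Mul(Pow(Add(1, S), -1), Add(-4, S)) (Function('l')(S) = Mul(Add(S, Add(4, Mul(-4, 2))), Pow(Add(S, Mul(S, Pow(S, -1))), -1)) = Mul(Add(S, Add(4, -8)), Pow(Add(S, 1), -1)) = Mul(Add(S, -4), Pow(Add(1, S), -1)) = Mul(Add(-4, S), Pow(Add(1, S), -1)) = Mul(Pow(Add(1, S), -1), Add(-4, S)))
Mul(Add(-121, -278), Add(Mul(-3, Mul(Function('l')(-2), -2)), -8)) = Mul(Add(-121, -278), Add(Mul(-3, Mul(Mul(Pow(Add(1, -2), -1), Add(-4, -2)), -2)), -8)) = Mul(-399, Add(Mul(-3, Mul(Mul(Pow(-1, -1), -6), -2)), -8)) = Mul(-399, Add(Mul(-3, Mul(Mul(-1, -6), -2)), -8)) = Mul(-399, Add(Mul(-3, Mul(6, -2)), -8)) = Mul(-399, Add(Mul(-3, -12), -8)) = Mul(-399, Add(36, -8)) = Mul(-399, 28) = -11172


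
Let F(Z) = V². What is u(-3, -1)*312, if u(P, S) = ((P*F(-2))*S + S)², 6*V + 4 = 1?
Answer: 39/2 ≈ 19.500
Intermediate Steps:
V = -½ (V = -⅔ + (⅙)*1 = -⅔ + ⅙ = -½ ≈ -0.50000)
F(Z) = ¼ (F(Z) = (-½)² = ¼)
u(P, S) = (S + P*S/4)² (u(P, S) = ((P*(¼))*S + S)² = ((P/4)*S + S)² = (P*S/4 + S)² = (S + P*S/4)²)
u(-3, -1)*312 = ((1/16)*(-1)²*(4 - 3)²)*312 = ((1/16)*1*1²)*312 = ((1/16)*1*1)*312 = (1/16)*312 = 39/2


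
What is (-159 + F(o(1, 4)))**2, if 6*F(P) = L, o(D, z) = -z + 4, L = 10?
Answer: 222784/9 ≈ 24754.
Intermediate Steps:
o(D, z) = 4 - z
F(P) = 5/3 (F(P) = (1/6)*10 = 5/3)
(-159 + F(o(1, 4)))**2 = (-159 + 5/3)**2 = (-472/3)**2 = 222784/9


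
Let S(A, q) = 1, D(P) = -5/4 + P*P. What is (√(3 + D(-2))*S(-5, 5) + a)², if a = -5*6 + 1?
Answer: (58 - √23)²/4 ≈ 707.67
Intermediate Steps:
D(P) = -5/4 + P² (D(P) = -5*¼ + P² = -5/4 + P²)
a = -29 (a = -30 + 1 = -29)
(√(3 + D(-2))*S(-5, 5) + a)² = (√(3 + (-5/4 + (-2)²))*1 - 29)² = (√(3 + (-5/4 + 4))*1 - 29)² = (√(3 + 11/4)*1 - 29)² = (√(23/4)*1 - 29)² = ((√23/2)*1 - 29)² = (√23/2 - 29)² = (-29 + √23/2)²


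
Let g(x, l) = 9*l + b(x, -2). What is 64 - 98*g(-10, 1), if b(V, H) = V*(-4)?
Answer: -4738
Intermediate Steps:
b(V, H) = -4*V
g(x, l) = -4*x + 9*l (g(x, l) = 9*l - 4*x = -4*x + 9*l)
64 - 98*g(-10, 1) = 64 - 98*(-4*(-10) + 9*1) = 64 - 98*(40 + 9) = 64 - 98*49 = 64 - 4802 = -4738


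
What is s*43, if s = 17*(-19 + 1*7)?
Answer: -8772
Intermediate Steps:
s = -204 (s = 17*(-19 + 7) = 17*(-12) = -204)
s*43 = -204*43 = -8772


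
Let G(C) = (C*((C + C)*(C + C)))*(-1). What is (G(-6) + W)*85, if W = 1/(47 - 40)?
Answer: 514165/7 ≈ 73452.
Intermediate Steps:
W = ⅐ (W = 1/7 = ⅐ ≈ 0.14286)
G(C) = -4*C³ (G(C) = (C*((2*C)*(2*C)))*(-1) = (C*(4*C²))*(-1) = (4*C³)*(-1) = -4*C³)
(G(-6) + W)*85 = (-4*(-6)³ + ⅐)*85 = (-4*(-216) + ⅐)*85 = (864 + ⅐)*85 = (6049/7)*85 = 514165/7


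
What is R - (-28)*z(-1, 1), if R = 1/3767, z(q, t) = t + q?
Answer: 1/3767 ≈ 0.00026546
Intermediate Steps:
z(q, t) = q + t
R = 1/3767 ≈ 0.00026546
R - (-28)*z(-1, 1) = 1/3767 - (-28)*(-1 + 1) = 1/3767 - (-28)*0 = 1/3767 - 1*0 = 1/3767 + 0 = 1/3767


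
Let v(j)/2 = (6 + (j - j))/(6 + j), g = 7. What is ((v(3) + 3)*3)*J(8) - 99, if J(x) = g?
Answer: -8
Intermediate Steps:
v(j) = 12/(6 + j) (v(j) = 2*((6 + (j - j))/(6 + j)) = 2*((6 + 0)/(6 + j)) = 2*(6/(6 + j)) = 12/(6 + j))
J(x) = 7
((v(3) + 3)*3)*J(8) - 99 = ((12/(6 + 3) + 3)*3)*7 - 99 = ((12/9 + 3)*3)*7 - 99 = ((12*(1/9) + 3)*3)*7 - 99 = ((4/3 + 3)*3)*7 - 99 = ((13/3)*3)*7 - 99 = 13*7 - 99 = 91 - 99 = -8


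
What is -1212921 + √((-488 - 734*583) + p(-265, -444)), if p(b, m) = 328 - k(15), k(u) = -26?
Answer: -1212921 + 2*I*√107014 ≈ -1.2129e+6 + 654.26*I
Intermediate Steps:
p(b, m) = 354 (p(b, m) = 328 - 1*(-26) = 328 + 26 = 354)
-1212921 + √((-488 - 734*583) + p(-265, -444)) = -1212921 + √((-488 - 734*583) + 354) = -1212921 + √((-488 - 427922) + 354) = -1212921 + √(-428410 + 354) = -1212921 + √(-428056) = -1212921 + 2*I*√107014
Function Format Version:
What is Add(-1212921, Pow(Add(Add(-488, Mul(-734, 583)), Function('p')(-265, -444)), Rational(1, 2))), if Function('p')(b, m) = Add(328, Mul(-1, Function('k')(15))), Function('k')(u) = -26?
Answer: Add(-1212921, Mul(2, I, Pow(107014, Rational(1, 2)))) ≈ Add(-1.2129e+6, Mul(654.26, I))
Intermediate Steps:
Function('p')(b, m) = 354 (Function('p')(b, m) = Add(328, Mul(-1, -26)) = Add(328, 26) = 354)
Add(-1212921, Pow(Add(Add(-488, Mul(-734, 583)), Function('p')(-265, -444)), Rational(1, 2))) = Add(-1212921, Pow(Add(Add(-488, Mul(-734, 583)), 354), Rational(1, 2))) = Add(-1212921, Pow(Add(Add(-488, -427922), 354), Rational(1, 2))) = Add(-1212921, Pow(Add(-428410, 354), Rational(1, 2))) = Add(-1212921, Pow(-428056, Rational(1, 2))) = Add(-1212921, Mul(2, I, Pow(107014, Rational(1, 2))))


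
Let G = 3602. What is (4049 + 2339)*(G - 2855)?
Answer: 4771836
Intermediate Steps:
(4049 + 2339)*(G - 2855) = (4049 + 2339)*(3602 - 2855) = 6388*747 = 4771836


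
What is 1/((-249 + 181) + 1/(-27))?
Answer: -27/1837 ≈ -0.014698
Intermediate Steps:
1/((-249 + 181) + 1/(-27)) = 1/(-68 - 1/27) = 1/(-1837/27) = -27/1837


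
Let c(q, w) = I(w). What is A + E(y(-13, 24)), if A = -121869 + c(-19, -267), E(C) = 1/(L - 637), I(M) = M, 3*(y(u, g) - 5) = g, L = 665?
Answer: -3419807/28 ≈ -1.2214e+5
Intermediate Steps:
y(u, g) = 5 + g/3
c(q, w) = w
E(C) = 1/28 (E(C) = 1/(665 - 637) = 1/28)
A = -122136 (A = -121869 - 267 = -122136)
A + E(y(-13, 24)) = -122136 + 1/28 = -3419807/28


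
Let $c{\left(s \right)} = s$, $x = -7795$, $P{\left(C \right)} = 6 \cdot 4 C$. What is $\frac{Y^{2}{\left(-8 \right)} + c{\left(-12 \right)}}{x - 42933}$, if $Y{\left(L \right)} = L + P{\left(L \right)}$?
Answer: $- \frac{9997}{12682} \approx -0.78828$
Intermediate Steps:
$P{\left(C \right)} = 24 C$
$Y{\left(L \right)} = 25 L$ ($Y{\left(L \right)} = L + 24 L = 25 L$)
$\frac{Y^{2}{\left(-8 \right)} + c{\left(-12 \right)}}{x - 42933} = \frac{\left(25 \left(-8\right)\right)^{2} - 12}{-7795 - 42933} = \frac{\left(-200\right)^{2} - 12}{-50728} = \left(40000 - 12\right) \left(- \frac{1}{50728}\right) = 39988 \left(- \frac{1}{50728}\right) = - \frac{9997}{12682}$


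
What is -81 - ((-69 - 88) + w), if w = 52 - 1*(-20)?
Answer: 4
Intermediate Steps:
w = 72 (w = 52 + 20 = 72)
-81 - ((-69 - 88) + w) = -81 - ((-69 - 88) + 72) = -81 - (-157 + 72) = -81 - 1*(-85) = -81 + 85 = 4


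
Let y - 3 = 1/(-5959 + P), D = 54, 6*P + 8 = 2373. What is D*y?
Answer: 5408694/33389 ≈ 161.99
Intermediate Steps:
P = 2365/6 (P = -4/3 + (1/6)*2373 = -4/3 + 791/2 = 2365/6 ≈ 394.17)
y = 100161/33389 (y = 3 + 1/(-5959 + 2365/6) = 3 + 1/(-33389/6) = 3 - 6/33389 = 100161/33389 ≈ 2.9998)
D*y = 54*(100161/33389) = 5408694/33389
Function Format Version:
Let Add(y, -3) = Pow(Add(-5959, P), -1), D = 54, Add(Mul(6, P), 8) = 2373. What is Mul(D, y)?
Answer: Rational(5408694, 33389) ≈ 161.99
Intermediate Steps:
P = Rational(2365, 6) (P = Add(Rational(-4, 3), Mul(Rational(1, 6), 2373)) = Add(Rational(-4, 3), Rational(791, 2)) = Rational(2365, 6) ≈ 394.17)
y = Rational(100161, 33389) (y = Add(3, Pow(Add(-5959, Rational(2365, 6)), -1)) = Add(3, Pow(Rational(-33389, 6), -1)) = Add(3, Rational(-6, 33389)) = Rational(100161, 33389) ≈ 2.9998)
Mul(D, y) = Mul(54, Rational(100161, 33389)) = Rational(5408694, 33389)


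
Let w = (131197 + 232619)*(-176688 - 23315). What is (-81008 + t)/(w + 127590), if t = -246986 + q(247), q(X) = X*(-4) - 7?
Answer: 109663/24254721286 ≈ 4.5213e-6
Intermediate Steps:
w = -72764291448 (w = 363816*(-200003) = -72764291448)
q(X) = -7 - 4*X (q(X) = -4*X - 7 = -7 - 4*X)
t = -247981 (t = -246986 + (-7 - 4*247) = -246986 + (-7 - 988) = -246986 - 995 = -247981)
(-81008 + t)/(w + 127590) = (-81008 - 247981)/(-72764291448 + 127590) = -328989/(-72764163858) = -328989*(-1/72764163858) = 109663/24254721286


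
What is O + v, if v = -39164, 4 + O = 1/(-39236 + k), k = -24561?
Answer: -2498800897/63797 ≈ -39168.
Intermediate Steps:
O = -255189/63797 (O = -4 + 1/(-39236 - 24561) = -4 + 1/(-63797) = -4 - 1/63797 = -255189/63797 ≈ -4.0000)
O + v = -255189/63797 - 39164 = -2498800897/63797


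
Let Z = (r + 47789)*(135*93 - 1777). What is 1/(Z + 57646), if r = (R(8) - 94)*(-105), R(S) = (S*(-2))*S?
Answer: 1/766362668 ≈ 1.3049e-9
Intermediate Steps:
R(S) = -2*S² (R(S) = (-2*S)*S = -2*S²)
r = 23310 (r = (-2*8² - 94)*(-105) = (-2*64 - 94)*(-105) = (-128 - 94)*(-105) = -222*(-105) = 23310)
Z = 766305022 (Z = (23310 + 47789)*(135*93 - 1777) = 71099*(12555 - 1777) = 71099*10778 = 766305022)
1/(Z + 57646) = 1/(766305022 + 57646) = 1/766362668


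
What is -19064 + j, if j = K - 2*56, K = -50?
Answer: -19226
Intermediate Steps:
j = -162 (j = -50 - 2*56 = -50 - 112 = -162)
-19064 + j = -19064 - 162 = -19226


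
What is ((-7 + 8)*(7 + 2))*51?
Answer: 459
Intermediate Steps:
((-7 + 8)*(7 + 2))*51 = (1*9)*51 = 9*51 = 459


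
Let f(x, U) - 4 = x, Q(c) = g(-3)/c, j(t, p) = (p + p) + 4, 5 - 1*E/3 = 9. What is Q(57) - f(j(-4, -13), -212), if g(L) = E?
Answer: 338/19 ≈ 17.789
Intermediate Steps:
E = -12 (E = 15 - 3*9 = 15 - 27 = -12)
g(L) = -12
j(t, p) = 4 + 2*p (j(t, p) = 2*p + 4 = 4 + 2*p)
Q(c) = -12/c
f(x, U) = 4 + x
Q(57) - f(j(-4, -13), -212) = -12/57 - (4 + (4 + 2*(-13))) = -12*1/57 - (4 + (4 - 26)) = -4/19 - (4 - 22) = -4/19 - 1*(-18) = -4/19 + 18 = 338/19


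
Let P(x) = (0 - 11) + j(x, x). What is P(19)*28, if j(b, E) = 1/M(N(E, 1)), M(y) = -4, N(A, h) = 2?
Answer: -315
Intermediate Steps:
j(b, E) = -¼ (j(b, E) = 1/(-4) = -¼)
P(x) = -45/4 (P(x) = (0 - 11) - ¼ = -11 - ¼ = -45/4)
P(19)*28 = -45/4*28 = -315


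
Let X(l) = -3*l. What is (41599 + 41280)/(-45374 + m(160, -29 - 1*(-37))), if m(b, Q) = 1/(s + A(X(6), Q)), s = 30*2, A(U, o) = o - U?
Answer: -7127594/3902163 ≈ -1.8266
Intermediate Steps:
s = 60
m(b, Q) = 1/(78 + Q) (m(b, Q) = 1/(60 + (Q - (-3)*6)) = 1/(60 + (Q - 1*(-18))) = 1/(60 + (Q + 18)) = 1/(60 + (18 + Q)) = 1/(78 + Q))
(41599 + 41280)/(-45374 + m(160, -29 - 1*(-37))) = (41599 + 41280)/(-45374 + 1/(78 + (-29 - 1*(-37)))) = 82879/(-45374 + 1/(78 + (-29 + 37))) = 82879/(-45374 + 1/(78 + 8)) = 82879/(-45374 + 1/86) = 82879/(-3902163/86) = 82879*(-86/3902163) = -7127594/3902163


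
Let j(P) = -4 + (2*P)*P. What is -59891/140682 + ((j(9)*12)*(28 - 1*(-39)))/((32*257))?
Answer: 1086160765/72310548 ≈ 15.021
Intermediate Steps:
j(P) = -4 + 2*P²
-59891/140682 + ((j(9)*12)*(28 - 1*(-39)))/((32*257)) = -59891/140682 + (((-4 + 2*9²)*12)*(28 - 1*(-39)))/((32*257)) = -59891*1/140682 + (((-4 + 2*81)*12)*(28 + 39))/8224 = -59891/140682 + (((-4 + 162)*12)*67)*(1/8224) = -59891/140682 + ((158*12)*67)*(1/8224) = -59891/140682 + (1896*67)*(1/8224) = -59891/140682 + 127032*(1/8224) = -59891/140682 + 15879/1028 = 1086160765/72310548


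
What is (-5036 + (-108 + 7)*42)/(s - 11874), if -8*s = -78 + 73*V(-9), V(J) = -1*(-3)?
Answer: 74224/95133 ≈ 0.78021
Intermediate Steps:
V(J) = 3
s = -141/8 (s = -(-78 + 73*3)/8 = -(-78 + 219)/8 = -⅛*141 = -141/8 ≈ -17.625)
(-5036 + (-108 + 7)*42)/(s - 11874) = (-5036 + (-108 + 7)*42)/(-141/8 - 11874) = (-5036 - 101*42)/(-95133/8) = (-5036 - 4242)*(-8/95133) = -9278*(-8/95133) = 74224/95133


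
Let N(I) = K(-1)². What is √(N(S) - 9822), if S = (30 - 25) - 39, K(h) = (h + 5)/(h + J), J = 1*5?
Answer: I*√9821 ≈ 99.101*I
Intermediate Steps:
J = 5
K(h) = 1 (K(h) = (h + 5)/(h + 5) = (5 + h)/(5 + h) = 1)
S = -34 (S = 5 - 39 = -34)
N(I) = 1 (N(I) = 1² = 1)
√(N(S) - 9822) = √(1 - 9822) = √(-9821) = I*√9821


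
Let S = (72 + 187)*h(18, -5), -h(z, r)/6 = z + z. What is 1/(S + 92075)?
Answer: 1/36131 ≈ 2.7677e-5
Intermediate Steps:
h(z, r) = -12*z (h(z, r) = -6*(z + z) = -12*z)
S = -55944 (S = (72 + 187)*(-12*18) = 259*(-216) = -55944)
1/(S + 92075) = 1/(-55944 + 92075) = 1/36131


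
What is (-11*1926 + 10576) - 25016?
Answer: -35626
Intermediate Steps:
(-11*1926 + 10576) - 25016 = (-21186 + 10576) - 25016 = -10610 - 25016 = -35626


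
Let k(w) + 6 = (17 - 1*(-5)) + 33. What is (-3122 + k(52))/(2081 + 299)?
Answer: -439/340 ≈ -1.2912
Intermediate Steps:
k(w) = 49 (k(w) = -6 + ((17 - 1*(-5)) + 33) = -6 + ((17 + 5) + 33) = -6 + (22 + 33) = -6 + 55 = 49)
(-3122 + k(52))/(2081 + 299) = (-3122 + 49)/(2081 + 299) = -3073/2380 = -3073*1/2380 = -439/340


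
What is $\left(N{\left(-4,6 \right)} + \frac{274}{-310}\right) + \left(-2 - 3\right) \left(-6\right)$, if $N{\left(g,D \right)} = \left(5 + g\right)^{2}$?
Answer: $\frac{4668}{155} \approx 30.116$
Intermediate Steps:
$\left(N{\left(-4,6 \right)} + \frac{274}{-310}\right) + \left(-2 - 3\right) \left(-6\right) = \left(\left(5 - 4\right)^{2} + \frac{274}{-310}\right) + \left(-2 - 3\right) \left(-6\right) = \left(1^{2} + 274 \left(- \frac{1}{310}\right)\right) - -30 = \left(1 - \frac{137}{155}\right) + 30 = \frac{18}{155} + 30 = \frac{4668}{155}$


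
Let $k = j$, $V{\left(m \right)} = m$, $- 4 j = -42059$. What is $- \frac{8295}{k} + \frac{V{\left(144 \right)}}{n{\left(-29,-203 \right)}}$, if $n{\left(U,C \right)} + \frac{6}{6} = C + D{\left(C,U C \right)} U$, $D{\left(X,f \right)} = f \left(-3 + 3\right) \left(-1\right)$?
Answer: $- \frac{1068768}{715003} \approx -1.4948$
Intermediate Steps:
$j = \frac{42059}{4}$ ($j = \left(- \frac{1}{4}\right) \left(-42059\right) = \frac{42059}{4} \approx 10515.0$)
$D{\left(X,f \right)} = 0$ ($D{\left(X,f \right)} = f 0 \left(-1\right) = 0 \left(-1\right) = 0$)
$k = \frac{42059}{4} \approx 10515.0$
$n{\left(U,C \right)} = -1 + C$ ($n{\left(U,C \right)} = -1 + \left(C + 0 U\right) = -1 + \left(C + 0\right) = -1 + C$)
$- \frac{8295}{k} + \frac{V{\left(144 \right)}}{n{\left(-29,-203 \right)}} = - \frac{8295}{\frac{42059}{4}} + \frac{144}{-1 - 203} = \left(-8295\right) \frac{4}{42059} + \frac{144}{-204} = - \frac{33180}{42059} + 144 \left(- \frac{1}{204}\right) = - \frac{33180}{42059} - \frac{12}{17} = - \frac{1068768}{715003}$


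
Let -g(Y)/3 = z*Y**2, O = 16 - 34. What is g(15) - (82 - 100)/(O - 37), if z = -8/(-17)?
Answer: -297306/935 ≈ -317.97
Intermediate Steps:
O = -18
z = 8/17 (z = -8*(-1/17) = 8/17 ≈ 0.47059)
g(Y) = -24*Y**2/17
g(15) - (82 - 100)/(O - 37) = -24/17*15**2 - (82 - 100)/(-18 - 37) = -24/17*225 - (-18)/(-55) = -5400/17 - (-18)*(-1)/55 = -5400/17 - 1*18/55 = -5400/17 - 18/55 = -297306/935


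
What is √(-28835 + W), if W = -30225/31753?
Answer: 2*I*√7268483812235/31753 ≈ 169.81*I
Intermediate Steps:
W = -30225/31753 (W = -30225*1/31753 = -30225/31753 ≈ -0.95188)
√(-28835 + W) = √(-28835 - 30225/31753) = √(-915627980/31753) = 2*I*√7268483812235/31753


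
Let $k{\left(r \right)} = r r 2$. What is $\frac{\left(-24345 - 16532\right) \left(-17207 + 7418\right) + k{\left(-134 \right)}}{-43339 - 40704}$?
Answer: $- \frac{400180865}{84043} \approx -4761.6$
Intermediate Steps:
$k{\left(r \right)} = 2 r^{2}$ ($k{\left(r \right)} = r^{2} \cdot 2 = 2 r^{2}$)
$\frac{\left(-24345 - 16532\right) \left(-17207 + 7418\right) + k{\left(-134 \right)}}{-43339 - 40704} = \frac{\left(-24345 - 16532\right) \left(-17207 + 7418\right) + 2 \left(-134\right)^{2}}{-43339 - 40704} = \frac{\left(-40877\right) \left(-9789\right) + 2 \cdot 17956}{-84043} = \left(400144953 + 35912\right) \left(- \frac{1}{84043}\right) = 400180865 \left(- \frac{1}{84043}\right) = - \frac{400180865}{84043}$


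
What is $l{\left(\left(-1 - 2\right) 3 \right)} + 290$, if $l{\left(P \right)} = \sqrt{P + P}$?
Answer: $290 + 3 i \sqrt{2} \approx 290.0 + 4.2426 i$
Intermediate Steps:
$l{\left(P \right)} = \sqrt{2} \sqrt{P}$ ($l{\left(P \right)} = \sqrt{2 P} = \sqrt{2} \sqrt{P}$)
$l{\left(\left(-1 - 2\right) 3 \right)} + 290 = \sqrt{2} \sqrt{\left(-1 - 2\right) 3} + 290 = \sqrt{2} \sqrt{\left(-3\right) 3} + 290 = \sqrt{2} \sqrt{-9} + 290 = \sqrt{2} \cdot 3 i + 290 = 3 i \sqrt{2} + 290 = 290 + 3 i \sqrt{2}$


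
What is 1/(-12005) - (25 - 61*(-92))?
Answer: -67672186/12005 ≈ -5637.0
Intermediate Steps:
1/(-12005) - (25 - 61*(-92)) = -1/12005 - (25 + 5612) = -1/12005 - 1*5637 = -1/12005 - 5637 = -67672186/12005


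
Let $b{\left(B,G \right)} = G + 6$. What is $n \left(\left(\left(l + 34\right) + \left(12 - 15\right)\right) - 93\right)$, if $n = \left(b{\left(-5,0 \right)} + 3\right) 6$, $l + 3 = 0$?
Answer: $-3510$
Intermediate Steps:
$l = -3$ ($l = -3 + 0 = -3$)
$b{\left(B,G \right)} = 6 + G$
$n = 54$ ($n = \left(\left(6 + 0\right) + 3\right) 6 = \left(6 + 3\right) 6 = 9 \cdot 6 = 54$)
$n \left(\left(\left(l + 34\right) + \left(12 - 15\right)\right) - 93\right) = 54 \left(\left(\left(-3 + 34\right) + \left(12 - 15\right)\right) - 93\right) = 54 \left(\left(31 + \left(12 - 15\right)\right) - 93\right) = 54 \left(\left(31 - 3\right) - 93\right) = 54 \left(28 - 93\right) = 54 \left(-65\right) = -3510$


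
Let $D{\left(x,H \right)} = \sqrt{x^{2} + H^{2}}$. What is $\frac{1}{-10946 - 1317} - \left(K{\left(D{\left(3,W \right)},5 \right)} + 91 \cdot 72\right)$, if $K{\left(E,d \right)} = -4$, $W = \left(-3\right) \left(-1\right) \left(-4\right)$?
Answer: $- \frac{80298125}{12263} \approx -6548.0$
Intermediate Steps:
$W = -12$ ($W = 3 \left(-4\right) = -12$)
$D{\left(x,H \right)} = \sqrt{H^{2} + x^{2}}$
$\frac{1}{-10946 - 1317} - \left(K{\left(D{\left(3,W \right)},5 \right)} + 91 \cdot 72\right) = \frac{1}{-10946 - 1317} - \left(-4 + 91 \cdot 72\right) = \frac{1}{-12263} - \left(-4 + 6552\right) = - \frac{1}{12263} - 6548 = - \frac{80298125}{12263}$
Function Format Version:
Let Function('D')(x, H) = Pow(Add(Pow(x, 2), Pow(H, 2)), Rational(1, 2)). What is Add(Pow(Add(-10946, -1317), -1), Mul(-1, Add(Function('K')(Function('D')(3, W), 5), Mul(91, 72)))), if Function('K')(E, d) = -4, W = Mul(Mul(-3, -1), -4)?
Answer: Rational(-80298125, 12263) ≈ -6548.0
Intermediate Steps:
W = -12 (W = Mul(3, -4) = -12)
Function('D')(x, H) = Pow(Add(Pow(H, 2), Pow(x, 2)), Rational(1, 2))
Add(Pow(Add(-10946, -1317), -1), Mul(-1, Add(Function('K')(Function('D')(3, W), 5), Mul(91, 72)))) = Add(Pow(Add(-10946, -1317), -1), Mul(-1, Add(-4, Mul(91, 72)))) = Add(Pow(-12263, -1), Mul(-1, Add(-4, 6552))) = Add(Rational(-1, 12263), Mul(-1, 6548)) = Add(Rational(-1, 12263), -6548) = Rational(-80298125, 12263)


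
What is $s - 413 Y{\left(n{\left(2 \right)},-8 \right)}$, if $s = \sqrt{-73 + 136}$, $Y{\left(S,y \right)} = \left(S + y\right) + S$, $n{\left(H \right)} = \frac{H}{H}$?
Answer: $2478 + 3 \sqrt{7} \approx 2485.9$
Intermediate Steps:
$n{\left(H \right)} = 1$
$Y{\left(S,y \right)} = y + 2 S$
$s = 3 \sqrt{7}$ ($s = \sqrt{63} = 3 \sqrt{7} \approx 7.9373$)
$s - 413 Y{\left(n{\left(2 \right)},-8 \right)} = 3 \sqrt{7} - 413 \left(-8 + 2 \cdot 1\right) = 3 \sqrt{7} - 413 \left(-8 + 2\right) = 3 \sqrt{7} - -2478 = 3 \sqrt{7} + 2478 = 2478 + 3 \sqrt{7}$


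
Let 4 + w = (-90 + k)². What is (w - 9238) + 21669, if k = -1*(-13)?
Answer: 18356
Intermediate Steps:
k = 13
w = 5925 (w = -4 + (-90 + 13)² = -4 + (-77)² = -4 + 5929 = 5925)
(w - 9238) + 21669 = (5925 - 9238) + 21669 = -3313 + 21669 = 18356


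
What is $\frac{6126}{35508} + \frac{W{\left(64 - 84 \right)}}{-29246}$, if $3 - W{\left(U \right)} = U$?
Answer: $\frac{7431013}{43269457} \approx 0.17174$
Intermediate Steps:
$W{\left(U \right)} = 3 - U$
$\frac{6126}{35508} + \frac{W{\left(64 - 84 \right)}}{-29246} = \frac{6126}{35508} + \frac{3 - \left(64 - 84\right)}{-29246} = 6126 \cdot \frac{1}{35508} + \left(3 - -20\right) \left(- \frac{1}{29246}\right) = \frac{1021}{5918} + \left(3 + 20\right) \left(- \frac{1}{29246}\right) = \frac{1021}{5918} + 23 \left(- \frac{1}{29246}\right) = \frac{1021}{5918} - \frac{23}{29246} = \frac{7431013}{43269457}$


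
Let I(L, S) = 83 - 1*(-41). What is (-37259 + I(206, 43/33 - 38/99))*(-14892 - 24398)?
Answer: 1459034150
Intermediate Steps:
I(L, S) = 124 (I(L, S) = 83 + 41 = 124)
(-37259 + I(206, 43/33 - 38/99))*(-14892 - 24398) = (-37259 + 124)*(-14892 - 24398) = -37135*(-39290) = 1459034150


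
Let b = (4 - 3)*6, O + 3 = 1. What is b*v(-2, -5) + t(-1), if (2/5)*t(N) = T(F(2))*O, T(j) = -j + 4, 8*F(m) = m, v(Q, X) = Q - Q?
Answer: -75/4 ≈ -18.750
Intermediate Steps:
v(Q, X) = 0
O = -2 (O = -3 + 1 = -2)
F(m) = m/8
T(j) = 4 - j
b = 6 (b = 1*6 = 6)
t(N) = -75/4 (t(N) = 5*((4 - 2/8)*(-2))/2 = 5*((4 - 1*¼)*(-2))/2 = 5*((4 - ¼)*(-2))/2 = 5*((15/4)*(-2))/2 = (5/2)*(-15/2) = -75/4)
b*v(-2, -5) + t(-1) = 6*0 - 75/4 = 0 - 75/4 = -75/4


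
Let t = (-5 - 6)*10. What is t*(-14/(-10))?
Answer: -154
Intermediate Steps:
t = -110 (t = -11*10 = -110)
t*(-14/(-10)) = -(-1540)/(-10) = -(-1540)*(-1)/10 = -110*7/5 = -154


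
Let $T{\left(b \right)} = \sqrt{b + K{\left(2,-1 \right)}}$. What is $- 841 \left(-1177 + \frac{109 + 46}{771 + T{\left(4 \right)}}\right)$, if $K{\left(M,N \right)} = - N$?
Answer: $\frac{588306131947}{594436} + \frac{130355 \sqrt{5}}{594436} \approx 9.8969 \cdot 10^{5}$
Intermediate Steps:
$T{\left(b \right)} = \sqrt{1 + b}$ ($T{\left(b \right)} = \sqrt{b - -1} = \sqrt{b + 1} = \sqrt{1 + b}$)
$- 841 \left(-1177 + \frac{109 + 46}{771 + T{\left(4 \right)}}\right) = - 841 \left(-1177 + \frac{109 + 46}{771 + \sqrt{1 + 4}}\right) = - 841 \left(-1177 + \frac{155}{771 + \sqrt{5}}\right) = 989857 - \frac{130355}{771 + \sqrt{5}}$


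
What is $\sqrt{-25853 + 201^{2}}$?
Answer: $2 \sqrt{3637} \approx 120.62$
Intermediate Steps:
$\sqrt{-25853 + 201^{2}} = \sqrt{-25853 + 40401} = \sqrt{14548} = 2 \sqrt{3637}$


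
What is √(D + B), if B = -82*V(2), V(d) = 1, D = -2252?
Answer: I*√2334 ≈ 48.311*I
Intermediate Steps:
B = -82 (B = -82*1 = -82)
√(D + B) = √(-2252 - 82) = √(-2334) = I*√2334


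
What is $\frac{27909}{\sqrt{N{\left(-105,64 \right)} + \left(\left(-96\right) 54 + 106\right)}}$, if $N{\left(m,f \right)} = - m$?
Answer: $- \frac{27909 i \sqrt{4973}}{4973} \approx - 395.76 i$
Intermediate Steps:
$\frac{27909}{\sqrt{N{\left(-105,64 \right)} + \left(\left(-96\right) 54 + 106\right)}} = \frac{27909}{\sqrt{\left(-1\right) \left(-105\right) + \left(\left(-96\right) 54 + 106\right)}} = \frac{27909}{\sqrt{105 + \left(-5184 + 106\right)}} = \frac{27909}{\sqrt{105 - 5078}} = \frac{27909}{\sqrt{-4973}} = \frac{27909}{i \sqrt{4973}} = 27909 \left(- \frac{i \sqrt{4973}}{4973}\right) = - \frac{27909 i \sqrt{4973}}{4973}$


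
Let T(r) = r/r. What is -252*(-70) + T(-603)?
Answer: 17641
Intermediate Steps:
T(r) = 1
-252*(-70) + T(-603) = -252*(-70) + 1 = 17640 + 1 = 17641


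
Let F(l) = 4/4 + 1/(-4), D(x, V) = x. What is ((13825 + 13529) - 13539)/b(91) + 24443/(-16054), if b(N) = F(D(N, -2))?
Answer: 295690237/16054 ≈ 18418.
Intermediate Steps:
F(l) = ¾ (F(l) = 4*(¼) + 1*(-¼) = 1 - ¼ = ¾)
b(N) = ¾
((13825 + 13529) - 13539)/b(91) + 24443/(-16054) = ((13825 + 13529) - 13539)/(¾) + 24443/(-16054) = (27354 - 13539)*(4/3) + 24443*(-1/16054) = 13815*(4/3) - 24443/16054 = 18420 - 24443/16054 = 295690237/16054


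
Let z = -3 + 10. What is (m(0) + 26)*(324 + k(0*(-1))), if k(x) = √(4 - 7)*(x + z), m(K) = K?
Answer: 8424 + 182*I*√3 ≈ 8424.0 + 315.23*I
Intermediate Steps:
z = 7
k(x) = I*√3*(7 + x) (k(x) = √(4 - 7)*(x + 7) = √(-3)*(7 + x) = (I*√3)*(7 + x) = I*√3*(7 + x))
(m(0) + 26)*(324 + k(0*(-1))) = (0 + 26)*(324 + I*√3*(7 + 0*(-1))) = 26*(324 + I*√3*(7 + 0)) = 26*(324 + I*√3*7) = 26*(324 + 7*I*√3) = 8424 + 182*I*√3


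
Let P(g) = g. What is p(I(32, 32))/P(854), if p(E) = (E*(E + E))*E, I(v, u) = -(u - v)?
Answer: 0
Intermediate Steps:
I(v, u) = v - u
p(E) = 2*E**3 (p(E) = (E*(2*E))*E = (2*E**2)*E = 2*E**3)
p(I(32, 32))/P(854) = (2*(32 - 1*32)**3)/854 = (2*(32 - 32)**3)*(1/854) = (2*0**3)*(1/854) = (2*0)*(1/854) = 0*(1/854) = 0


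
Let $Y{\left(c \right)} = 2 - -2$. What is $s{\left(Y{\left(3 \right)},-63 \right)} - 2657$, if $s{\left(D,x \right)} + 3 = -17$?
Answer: $-2677$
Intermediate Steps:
$Y{\left(c \right)} = 4$ ($Y{\left(c \right)} = 2 + 2 = 4$)
$s{\left(D,x \right)} = -20$ ($s{\left(D,x \right)} = -3 - 17 = -20$)
$s{\left(Y{\left(3 \right)},-63 \right)} - 2657 = -20 - 2657 = -2677$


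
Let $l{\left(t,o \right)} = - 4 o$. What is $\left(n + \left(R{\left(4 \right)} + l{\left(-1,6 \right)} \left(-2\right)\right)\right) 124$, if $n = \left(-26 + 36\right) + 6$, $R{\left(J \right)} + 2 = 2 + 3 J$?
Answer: $9424$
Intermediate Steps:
$R{\left(J \right)} = 3 J$ ($R{\left(J \right)} = -2 + \left(2 + 3 J\right) = 3 J$)
$n = 16$ ($n = 10 + 6 = 16$)
$\left(n + \left(R{\left(4 \right)} + l{\left(-1,6 \right)} \left(-2\right)\right)\right) 124 = \left(16 + \left(3 \cdot 4 + \left(-4\right) 6 \left(-2\right)\right)\right) 124 = \left(16 + \left(12 - -48\right)\right) 124 = \left(16 + \left(12 + 48\right)\right) 124 = \left(16 + 60\right) 124 = 76 \cdot 124 = 9424$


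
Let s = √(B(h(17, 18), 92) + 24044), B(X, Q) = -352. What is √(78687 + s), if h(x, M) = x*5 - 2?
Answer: √(78687 + 2*√5923) ≈ 280.79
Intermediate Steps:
h(x, M) = -2 + 5*x (h(x, M) = 5*x - 2 = -2 + 5*x)
s = 2*√5923 (s = √(-352 + 24044) = √23692 = 2*√5923 ≈ 153.92)
√(78687 + s) = √(78687 + 2*√5923)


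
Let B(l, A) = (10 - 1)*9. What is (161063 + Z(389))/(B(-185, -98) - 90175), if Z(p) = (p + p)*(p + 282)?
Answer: -683101/90094 ≈ -7.5821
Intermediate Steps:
B(l, A) = 81 (B(l, A) = 9*9 = 81)
Z(p) = 2*p*(282 + p) (Z(p) = (2*p)*(282 + p) = 2*p*(282 + p))
(161063 + Z(389))/(B(-185, -98) - 90175) = (161063 + 2*389*(282 + 389))/(81 - 90175) = (161063 + 2*389*671)/(-90094) = (161063 + 522038)*(-1/90094) = 683101*(-1/90094) = -683101/90094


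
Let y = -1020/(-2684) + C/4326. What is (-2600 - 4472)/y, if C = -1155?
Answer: -977534272/15625 ≈ -62562.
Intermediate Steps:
y = 15625/138226 (y = -1020/(-2684) - 1155/4326 = -1020*(-1/2684) - 1155*1/4326 = 255/671 - 55/206 = 15625/138226 ≈ 0.11304)
(-2600 - 4472)/y = (-2600 - 4472)/(15625/138226) = -7072*138226/15625 = -977534272/15625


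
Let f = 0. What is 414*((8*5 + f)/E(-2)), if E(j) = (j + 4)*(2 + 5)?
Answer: 8280/7 ≈ 1182.9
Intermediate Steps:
E(j) = 28 + 7*j (E(j) = (4 + j)*7 = 28 + 7*j)
414*((8*5 + f)/E(-2)) = 414*((8*5 + 0)/(28 + 7*(-2))) = 414*((40 + 0)/(28 - 14)) = 414*(40/14) = 414*(40*(1/14)) = 414*(20/7) = 8280/7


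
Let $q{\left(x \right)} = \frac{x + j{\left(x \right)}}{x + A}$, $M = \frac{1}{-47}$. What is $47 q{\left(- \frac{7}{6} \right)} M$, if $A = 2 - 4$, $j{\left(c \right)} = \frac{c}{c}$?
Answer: $- \frac{1}{19} \approx -0.052632$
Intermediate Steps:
$j{\left(c \right)} = 1$
$M = - \frac{1}{47} \approx -0.021277$
$A = -2$
$q{\left(x \right)} = \frac{1 + x}{-2 + x}$ ($q{\left(x \right)} = \frac{x + 1}{x - 2} = \frac{1 + x}{-2 + x}$)
$47 q{\left(- \frac{7}{6} \right)} M = 47 \frac{1 - \frac{7}{6}}{-2 - \frac{7}{6}} \left(- \frac{1}{47}\right) = 47 \frac{1}{- \frac{19}{6}} \left(- \frac{1}{6}\right) \left(- \frac{1}{47}\right) = 47 \left(\left(- \frac{6}{19}\right) \left(- \frac{1}{6}\right)\right) \left(- \frac{1}{47}\right) = 47 \cdot \frac{1}{19} \left(- \frac{1}{47}\right) = \frac{47}{19} \left(- \frac{1}{47}\right) = - \frac{1}{19}$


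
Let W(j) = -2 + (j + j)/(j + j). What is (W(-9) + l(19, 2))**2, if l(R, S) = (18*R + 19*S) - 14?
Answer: 133225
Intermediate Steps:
W(j) = -1 (W(j) = -2 + (2*j)/((2*j)) = -2 + (2*j)*(1/(2*j)) = -2 + 1 = -1)
l(R, S) = -14 + 18*R + 19*S
(W(-9) + l(19, 2))**2 = (-1 + (-14 + 18*19 + 19*2))**2 = (-1 + (-14 + 342 + 38))**2 = (-1 + 366)**2 = 365**2 = 133225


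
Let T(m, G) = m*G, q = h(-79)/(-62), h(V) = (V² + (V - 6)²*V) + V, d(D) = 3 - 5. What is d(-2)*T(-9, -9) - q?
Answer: -574657/62 ≈ -9268.7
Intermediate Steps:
d(D) = -2
h(V) = V + V² + V*(-6 + V)² (h(V) = (V² + (-6 + V)²*V) + V = (V² + V*(-6 + V)²) + V = V + V² + V*(-6 + V)²)
q = 564613/62 (q = -79*(1 - 79 + (-6 - 79)²)/(-62) = -79*(1 - 79 + (-85)²)*(-1/62) = -79*(1 - 79 + 7225)*(-1/62) = -79*7147*(-1/62) = -564613*(-1/62) = 564613/62 ≈ 9106.7)
T(m, G) = G*m
d(-2)*T(-9, -9) - q = -(-18)*(-9) - 1*564613/62 = -2*81 - 564613/62 = -162 - 564613/62 = -574657/62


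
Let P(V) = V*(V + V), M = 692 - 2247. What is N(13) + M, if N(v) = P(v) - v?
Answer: -1230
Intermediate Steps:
M = -1555
P(V) = 2*V² (P(V) = V*(2*V) = 2*V²)
N(v) = -v + 2*v² (N(v) = 2*v² - v = -v + 2*v²)
N(13) + M = 13*(-1 + 2*13) - 1555 = 13*(-1 + 26) - 1555 = 13*25 - 1555 = 325 - 1555 = -1230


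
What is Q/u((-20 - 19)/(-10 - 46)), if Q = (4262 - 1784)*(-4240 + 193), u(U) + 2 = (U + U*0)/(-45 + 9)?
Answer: 114222528/23 ≈ 4.9662e+6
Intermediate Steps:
u(U) = -2 - U/36 (u(U) = -2 + (U + U*0)/(-45 + 9) = -2 + (U + 0)/(-36) = -2 + U*(-1/36) = -2 - U/36)
Q = -10028466 (Q = 2478*(-4047) = -10028466)
Q/u((-20 - 19)/(-10 - 46)) = -10028466/(-2 - (-20 - 19)/(36*(-10 - 46))) = -10028466/(-2 - (-13)/(12*(-56))) = -10028466/(-2 - (-13)*(-1)/(12*56)) = -10028466/(-2 - 1/36*39/56) = -10028466/(-2 - 13/672) = -10028466/(-1357/672) = -10028466*(-672/1357) = 114222528/23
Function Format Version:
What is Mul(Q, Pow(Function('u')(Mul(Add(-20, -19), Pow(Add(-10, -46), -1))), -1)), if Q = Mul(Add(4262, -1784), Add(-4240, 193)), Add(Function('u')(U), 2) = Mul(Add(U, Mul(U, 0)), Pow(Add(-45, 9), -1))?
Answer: Rational(114222528, 23) ≈ 4.9662e+6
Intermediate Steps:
Function('u')(U) = Add(-2, Mul(Rational(-1, 36), U)) (Function('u')(U) = Add(-2, Mul(Add(U, Mul(U, 0)), Pow(Add(-45, 9), -1))) = Add(-2, Mul(Add(U, 0), Pow(-36, -1))) = Add(-2, Mul(U, Rational(-1, 36))) = Add(-2, Mul(Rational(-1, 36), U)))
Q = -10028466 (Q = Mul(2478, -4047) = -10028466)
Mul(Q, Pow(Function('u')(Mul(Add(-20, -19), Pow(Add(-10, -46), -1))), -1)) = Mul(-10028466, Pow(Add(-2, Mul(Rational(-1, 36), Mul(Add(-20, -19), Pow(Add(-10, -46), -1)))), -1)) = Mul(-10028466, Pow(Add(-2, Mul(Rational(-1, 36), Mul(-39, Pow(-56, -1)))), -1)) = Mul(-10028466, Pow(Add(-2, Mul(Rational(-1, 36), Mul(-39, Rational(-1, 56)))), -1)) = Mul(-10028466, Pow(Add(-2, Mul(Rational(-1, 36), Rational(39, 56))), -1)) = Mul(-10028466, Pow(Add(-2, Rational(-13, 672)), -1)) = Mul(-10028466, Pow(Rational(-1357, 672), -1)) = Mul(-10028466, Rational(-672, 1357)) = Rational(114222528, 23)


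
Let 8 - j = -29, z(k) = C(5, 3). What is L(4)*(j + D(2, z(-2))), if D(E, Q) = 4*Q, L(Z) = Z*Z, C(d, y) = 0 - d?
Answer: 272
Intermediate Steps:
C(d, y) = -d
L(Z) = Z²
z(k) = -5 (z(k) = -1*5 = -5)
j = 37 (j = 8 - 1*(-29) = 8 + 29 = 37)
L(4)*(j + D(2, z(-2))) = 4²*(37 + 4*(-5)) = 16*(37 - 20) = 16*17 = 272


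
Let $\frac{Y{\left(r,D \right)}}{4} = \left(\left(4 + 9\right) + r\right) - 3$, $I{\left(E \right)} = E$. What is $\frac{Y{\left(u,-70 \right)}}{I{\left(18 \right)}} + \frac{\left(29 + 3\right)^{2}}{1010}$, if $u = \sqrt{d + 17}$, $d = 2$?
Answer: $\frac{14708}{4545} + \frac{2 \sqrt{19}}{9} \approx 4.2047$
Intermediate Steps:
$u = \sqrt{19}$ ($u = \sqrt{2 + 17} = \sqrt{19} \approx 4.3589$)
$Y{\left(r,D \right)} = 40 + 4 r$ ($Y{\left(r,D \right)} = 4 \left(\left(\left(4 + 9\right) + r\right) - 3\right) = 4 \left(\left(13 + r\right) - 3\right) = 4 \left(10 + r\right) = 40 + 4 r$)
$\frac{Y{\left(u,-70 \right)}}{I{\left(18 \right)}} + \frac{\left(29 + 3\right)^{2}}{1010} = \frac{40 + 4 \sqrt{19}}{18} + \frac{\left(29 + 3\right)^{2}}{1010} = \left(40 + 4 \sqrt{19}\right) \frac{1}{18} + 32^{2} \cdot \frac{1}{1010} = \left(\frac{20}{9} + \frac{2 \sqrt{19}}{9}\right) + 1024 \cdot \frac{1}{1010} = \left(\frac{20}{9} + \frac{2 \sqrt{19}}{9}\right) + \frac{512}{505} = \frac{14708}{4545} + \frac{2 \sqrt{19}}{9}$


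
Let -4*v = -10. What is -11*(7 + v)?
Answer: -209/2 ≈ -104.50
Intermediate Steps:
v = 5/2 (v = -¼*(-10) = 5/2 ≈ 2.5000)
-11*(7 + v) = -11*(7 + 5/2) = -11*19/2 = -209/2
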